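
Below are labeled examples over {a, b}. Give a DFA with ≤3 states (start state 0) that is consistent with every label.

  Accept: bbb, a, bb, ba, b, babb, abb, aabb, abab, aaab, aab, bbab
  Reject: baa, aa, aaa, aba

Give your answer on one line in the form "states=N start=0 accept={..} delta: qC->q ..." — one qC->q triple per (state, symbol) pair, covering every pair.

states=3 start=0 accept={0,1} delta: 0a->1 0b->0 1a->2 1b->1 2a->2 2b->0

State merging on the prefix tree: take the shortest (then alphabetical) example prefix whose next move is undefined and point that move at state 0, else 1, else 2, ...; a target is out if some Accept/Reject pair would then sit in one state with the same input left (inseparable). If every existing state is out, open a new one.
a: 0a undefined. 0a->0: no, a/aa meet in 0. Open state 1: 0a->1.
b: 0b undefined. 0b->0: ok.
aa: 1a undefined. 1a->0: no, bbb/baa meet in 0. 1a->1: no, a/baa meet in 1. Open state 2: 1a->2.
ab: 1b undefined. 1b->0: no, a/aba meet in 1. 1b->1: ok.
aaa: 2a undefined. 2a->0: no, bbb/aaa meet in 0. 2a->1: no, a/aaa meet in 1. 2a->2: ok.
aab: 2b undefined. 2b->0: ok.
All examples now run through 3 states with every (state, symbol) defined. Accept strings end in {0,1}, Reject strings end in {2}; accept={0,1}.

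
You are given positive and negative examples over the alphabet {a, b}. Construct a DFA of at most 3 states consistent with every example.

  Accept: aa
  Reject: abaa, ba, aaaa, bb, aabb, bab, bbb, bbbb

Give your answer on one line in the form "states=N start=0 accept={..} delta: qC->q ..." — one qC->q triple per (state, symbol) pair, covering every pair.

State merging on the prefix tree: take the shortest (then alphabetical) example prefix whose next move is undefined and point that move at state 0, else 1, else 2, ...; a target is out if some Accept/Reject pair would then sit in one state with the same input left (inseparable). If every existing state is out, open a new one.
a: 0a undefined. 0a->0: no, aa/aaaa meet in 0. Open state 1: 0a->1.
b: 0b undefined. 0b->0: ok.
aa: 1a undefined. 1a->0: no, aa/aaaa meet in 0. 1a->1: no, aa/ba meet in 1. Open state 2: 1a->2.
ab: 1b undefined. 1b->0: no, aa/abaa meet in 2. 1b->1: ok.
aaa: 2a undefined. 2a->0: ok.
aab: 2b undefined. 2b->0: ok.
All examples now run through 3 states with every (state, symbol) defined. Accept strings end in {2}, Reject strings end in {0,1}; accept={2}.

states=3 start=0 accept={2} delta: 0a->1 0b->0 1a->2 1b->1 2a->0 2b->0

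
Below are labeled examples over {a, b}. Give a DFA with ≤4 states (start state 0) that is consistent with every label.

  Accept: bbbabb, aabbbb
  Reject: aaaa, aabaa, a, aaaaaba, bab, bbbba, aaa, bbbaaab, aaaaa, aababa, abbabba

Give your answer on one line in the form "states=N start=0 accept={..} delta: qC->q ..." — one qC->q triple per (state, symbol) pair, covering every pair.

states=3 start=0 accept={2} delta: 0a->0 0b->1 1a->0 1b->2 2a->0 2b->1

State merging on the prefix tree: take the shortest (then alphabetical) example prefix whose next move is undefined and point that move at state 0, else 1, else 2, ...; a target is out if some Accept/Reject pair would then sit in one state with the same input left (inseparable). If every existing state is out, open a new one.
a: 0a undefined. 0a->0: ok.
b: 0b undefined. 0b->0: no, bbbabb/aaaa meet in 0. Open state 1: 0b->1.
ba: 1a undefined. 1a->0: ok.
bb: 1b undefined. 1b->0: no, bbbabb/aaaa meet in 0. 1b->1: no, bbbabb/bab meet in 1. Open state 2: 1b->2.
bbb: 2b undefined. 2b->0: no, aabbbb/bab meet in 1. 2b->1: ok.
abba: 2a undefined. 2a->0: ok.
All examples now run through 3 states with every (state, symbol) defined. Accept strings end in {2}, Reject strings end in {0,1}; accept={2}.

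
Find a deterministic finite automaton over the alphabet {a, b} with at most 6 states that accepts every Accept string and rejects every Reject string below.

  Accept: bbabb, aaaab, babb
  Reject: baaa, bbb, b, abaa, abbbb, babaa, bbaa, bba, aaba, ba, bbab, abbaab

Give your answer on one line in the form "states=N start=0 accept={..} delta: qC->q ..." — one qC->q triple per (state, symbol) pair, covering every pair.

states=4 start=0 accept={3} delta: 0a->1 0b->0 1a->2 1b->2 2a->1 2b->3 3a->0 3b->0

Grow the machine one transition at a time. Run the examples from 0; the earliest place one falls off (shortest prefix, ties alphabetical) gets sent to the lowest-numbered state that keeps every Accept/Reject pair distinguishable — a pair clashes when both reach the same state with identical unread suffix — and to a fresh state only if none does.
a: 0a undefined. 0a->0: no, aaaab/b meet in 0 with "b" left. Open state 1: 0a->1.
b: 0b undefined. 0b->0: ok.
aa: 1a undefined. 1a->0: no, aaaab/bbb meet in 0. 1a->1: no, aaaab/bbab meet in 1 with "b" left. Open state 2: 1a->2.
ab: 1b undefined. 1b->0: no, bbabb/bbb meet in 0. 1b->1: no, bbabb/abbbb meet in 1. 1b->2: ok.
aaa: 2a undefined. 2a->0: no, aaaab/bbaa meet in 2. 2a->1: ok.
aab: 2b undefined. 2b->0: no, bbabb/bbb meet in 0. 2b->1: no, bbabb/baaa meet in 1. 2b->2: no, bbabb/abaa meet in 2. Open state 3: 2b->3.
aaba: 3a undefined. 3a->0: ok.
abbb: 3b undefined. 3b->0: ok.
All examples now run through 4 states with every (state, symbol) defined. Accept strings end in {3}, Reject strings end in {0,1,2}; accept={3}.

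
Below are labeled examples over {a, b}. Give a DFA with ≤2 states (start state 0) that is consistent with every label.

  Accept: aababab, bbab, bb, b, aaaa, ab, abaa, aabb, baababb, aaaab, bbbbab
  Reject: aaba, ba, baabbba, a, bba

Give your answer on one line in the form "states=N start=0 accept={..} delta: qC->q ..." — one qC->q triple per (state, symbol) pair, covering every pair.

states=2 start=0 accept={0} delta: 0a->1 0b->0 1a->0 1b->0

Grow the machine one transition at a time. Run the examples from 0; the earliest place one falls off (shortest prefix, ties alphabetical) gets sent to the lowest-numbered state that keeps every Accept/Reject pair distinguishable — a pair clashes when both reach the same state with identical unread suffix — and to a fresh state only if none does.
a: 0a undefined. 0a->0: no, aaaa/a meet in 0. Open state 1: 0a->1.
b: 0b undefined. 0b->0: ok.
aa: 1a undefined. 1a->0: ok.
ab: 1b undefined. 1b->0: ok.
All examples now run through 2 states with every (state, symbol) defined. Accept strings end in {0}, Reject strings end in {1}; accept={0}.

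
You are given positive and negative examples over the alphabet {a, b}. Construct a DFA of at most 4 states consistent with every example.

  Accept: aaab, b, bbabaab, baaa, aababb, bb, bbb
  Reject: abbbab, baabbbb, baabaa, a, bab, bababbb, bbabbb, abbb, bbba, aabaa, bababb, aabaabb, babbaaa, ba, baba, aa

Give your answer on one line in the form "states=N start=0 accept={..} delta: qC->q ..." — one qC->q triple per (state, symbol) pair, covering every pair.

states=3 start=0 accept={0} delta: 0a->1 0b->0 1a->2 1b->1 2a->0 2b->2

State merging on the prefix tree: take the shortest (then alphabetical) example prefix whose next move is undefined and point that move at state 0, else 1, else 2, ...; a target is out if some Accept/Reject pair would then sit in one state with the same input left (inseparable). If every existing state is out, open a new one.
a: 0a undefined. 0a->0: no, bbb/abbb meet in 0 with "bbb" left. Open state 1: 0a->1.
b: 0b undefined. 0b->0: ok.
aa: 1a undefined. 1a->0: no, aaab/bab meet in 1 with "b" left. 1a->1: no, aaab/bab meet in 1 with "b" left. Open state 2: 1a->2.
ab: 1b undefined. 1b->0: no, b/abbbab meet in 0. 1b->1: ok.
aaa: 2a undefined. 2a->0: ok.
aab: 2b undefined. 2b->0: no, aaab/abbbab meet in 0. 2b->1: no, aaab/baabaa meet in 0. 2b->2: ok.
All examples now run through 3 states with every (state, symbol) defined. Accept strings end in {0}, Reject strings end in {1,2}; accept={0}.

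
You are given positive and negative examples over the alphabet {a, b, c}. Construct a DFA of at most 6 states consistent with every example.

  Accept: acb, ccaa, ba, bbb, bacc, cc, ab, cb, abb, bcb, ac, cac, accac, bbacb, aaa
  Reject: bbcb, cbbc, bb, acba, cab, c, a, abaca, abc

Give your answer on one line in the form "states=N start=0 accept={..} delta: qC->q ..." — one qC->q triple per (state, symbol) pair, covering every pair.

states=5 start=0 accept={0,2,3} delta: 0a->1 0b->2 0c->1 1a->2 1b->3 1c->3 2a->0 2b->4 2c->0 3a->1 3b->0 3c->1 4a->0 4b->0 4c->2

Fold the examples into a partial DFA from state 0: repeatedly fix the first undefined (state, symbol) met by the shortest-then-alphabetical prefix, trying targets in increasing order and rejecting any under which an Accept and a Reject string meet in one state with the same remainder; add a state when all current targets are rejected. Accepting states are where Accept strings end.
a: 0a undefined. 0a->0: no, abb/bb meet in 0 with "bb" left. Open state 1: 0a->1.
b: 0b undefined. 0b->0: no, ba/a meet in 1. 0b->1: no, ab/bb meet in 1 with "b" left. Open state 2: 0b->2.
c: 0c undefined. 0c->0: no, cc/c meet in 0. 0c->1: ok.
aa: 1a undefined. 1a->0: no, cac/c meet in 1. 1a->1: no, ab/cab meet in 1 with "b" left. 1a->2: ok.
ab: 1b undefined. 1b->0: no, cac/cbbc meet in 2 with "c" left. 1b->1: no, cc/cbbc meet in 1 with "c" left. 1b->2: no, abb/bb meet in 2 with "b" left. Open state 3: 1b->3.
ac: 1c undefined. 1c->0: no, ba/acba meet in 2 with "a" left. 1c->1: no, cc/c meet in 1. 1c->2: no, acb/bb meet in 2 with "b" left. 1c->3: ok.
ba: 2a undefined. 2a->0: ok.
bb: 2b undefined. 2b->0: no, ba/bb meet in 0. 2b->1: no, acb/bbcb meet in 3 with "b" left. 2b->2: no, bbb/bb meet in 2. 2b->3: no, bacc/bb meet in 3. Open state 4: 2b->4.
bc: 2c undefined. 2c->0: ok.
aba: 3a undefined. 3a->0: no, ccaa/c meet in 1. 3a->1: ok.
abb: 3b undefined. 3b->0: ok.
abc: 3c undefined. 3c->0: no, acb/abc meet in 0. 3c->1: ok.
bba: 4a undefined. 4a->0: ok.
bbb: 4b undefined. 4b->0: ok.
bbc: 4c undefined. 4c->0: no, ccaa/bbcb meet in 2. 4c->1: no, bacc/bbcb meet in 3. 4c->2: ok.
All examples now run through 5 states with every (state, symbol) defined. Accept strings end in {0,2,3}, Reject strings end in {1,4}; accept={0,2,3}.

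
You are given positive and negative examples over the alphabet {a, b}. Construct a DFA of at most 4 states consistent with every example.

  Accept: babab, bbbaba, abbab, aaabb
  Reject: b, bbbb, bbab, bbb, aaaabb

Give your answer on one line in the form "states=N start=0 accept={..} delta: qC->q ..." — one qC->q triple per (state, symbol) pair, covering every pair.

Fold the examples into a partial DFA from state 0: repeatedly fix the first undefined (state, symbol) met by the shortest-then-alphabetical prefix, trying targets in increasing order and rejecting any under which an Accept and a Reject string meet in one state with the same remainder; add a state when all current targets are rejected. Accepting states are where Accept strings end.
a: 0a undefined. 0a->0: no, abbab/bbab meet in 0 with "bbab" left. Open state 1: 0a->1.
b: 0b undefined. 0b->0: ok.
aa: 1a undefined. 1a->0: ok.
ab: 1b undefined. 1b->0: no, babab/b meet in 0. 1b->1: no, babab/b meet in 0. Open state 2: 1b->2.
abb: 2b undefined. 2b->0: no, abbab/bbab meet in 2. 2b->1: no, abbab/b meet in 0. 2b->2: no, aaabb/bbab meet in 2. Open state 3: 2b->3.
abba: 3a undefined. 3a->0: no, abbab/b meet in 0. 3a->1: no, abbab/bbab meet in 2. 3a->2: ok.
baba: 2a undefined. 2a->0: no, babab/b meet in 0. 2a->1: no, babab/bbab meet in 2. 2a->2: no, bbbaba/bbab meet in 2. 2a->3: ok.
babab: 3b undefined. 3b->0: no, babab/b meet in 0. 3b->1: ok.
All examples now run through 4 states with every (state, symbol) defined. Accept strings end in {1,3}, Reject strings end in {0,2}; accept={1,3}.

states=4 start=0 accept={1,3} delta: 0a->1 0b->0 1a->0 1b->2 2a->3 2b->3 3a->2 3b->1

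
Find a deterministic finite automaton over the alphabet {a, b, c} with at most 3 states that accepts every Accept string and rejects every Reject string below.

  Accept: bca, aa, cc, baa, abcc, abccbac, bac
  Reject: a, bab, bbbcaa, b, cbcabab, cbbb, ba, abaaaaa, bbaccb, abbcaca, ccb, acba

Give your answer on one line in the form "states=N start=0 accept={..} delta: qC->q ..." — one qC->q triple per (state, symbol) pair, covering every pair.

states=3 start=0 accept={2} delta: 0a->1 0b->0 0c->1 1a->2 1b->0 1c->2 2a->1 2b->0 2c->0

Grow the machine one transition at a time. Run the examples from 0; the earliest place one falls off (shortest prefix, ties alphabetical) gets sent to the lowest-numbered state that keeps every Accept/Reject pair distinguishable — a pair clashes when both reach the same state with identical unread suffix — and to a fresh state only if none does.
a: 0a undefined. 0a->0: no, aa/a meet in 0. Open state 1: 0a->1.
b: 0b undefined. 0b->0: ok.
c: 0c undefined. 0c->0: no, bca/a meet in 1. 0c->1: ok.
aa: 1a undefined. 1a->0: no, bca/b meet in 0. 1a->1: no, bca/a meet in 1. Open state 2: 1a->2.
ab: 1b undefined. 1b->0: ok.
ac: 1c undefined. 1c->0: no, cc/bab meet in 0. 1c->1: no, cc/a meet in 1. 1c->2: ok.
acb: 2b undefined. 2b->0: ok.
abaaa: 2a undefined. 2a->0: no, bca/abaaaaa meet in 2. 2a->1: ok.
bbacc: 2c undefined. 2c->0: ok.
All examples now run through 3 states with every (state, symbol) defined. Accept strings end in {2}, Reject strings end in {0,1}; accept={2}.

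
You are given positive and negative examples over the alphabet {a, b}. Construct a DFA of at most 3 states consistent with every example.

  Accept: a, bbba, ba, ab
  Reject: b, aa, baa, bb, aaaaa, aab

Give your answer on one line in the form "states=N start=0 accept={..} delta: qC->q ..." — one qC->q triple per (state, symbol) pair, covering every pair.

Fold the examples into a partial DFA from state 0: repeatedly fix the first undefined (state, symbol) met by the shortest-then-alphabetical prefix, trying targets in increasing order and rejecting any under which an Accept and a Reject string meet in one state with the same remainder; add a state when all current targets are rejected. Accepting states are where Accept strings end.
a: 0a undefined. 0a->0: no, a/aa meet in 0. Open state 1: 0a->1.
b: 0b undefined. 0b->0: ok.
aa: 1a undefined. 1a->0: no, a/aaaaa meet in 1. 1a->1: no, a/aa meet in 1. Open state 2: 1a->2.
ab: 1b undefined. 1b->0: no, ab/b meet in 0. 1b->1: ok.
aaa: 2a undefined. 2a->0: ok.
aab: 2b undefined. 2b->0: ok.
All examples now run through 3 states with every (state, symbol) defined. Accept strings end in {1}, Reject strings end in {0,2}; accept={1}.

states=3 start=0 accept={1} delta: 0a->1 0b->0 1a->2 1b->1 2a->0 2b->0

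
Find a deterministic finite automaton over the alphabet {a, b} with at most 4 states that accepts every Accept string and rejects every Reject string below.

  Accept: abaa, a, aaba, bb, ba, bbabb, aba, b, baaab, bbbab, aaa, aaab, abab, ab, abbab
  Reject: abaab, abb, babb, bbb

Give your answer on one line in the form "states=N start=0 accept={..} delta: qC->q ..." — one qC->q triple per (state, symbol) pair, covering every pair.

states=4 start=0 accept={1,2,3} delta: 0a->1 0b->1 1a->1 1b->2 2a->3 2b->0 3a->2 3b->1

Fold the examples into a partial DFA from state 0: repeatedly fix the first undefined (state, symbol) met by the shortest-then-alphabetical prefix, trying targets in increasing order and rejecting any under which an Accept and a Reject string meet in one state with the same remainder; add a state when all current targets are rejected. Accepting states are where Accept strings end.
a: 0a undefined. 0a->0: no, bb/abb meet in 0 with "bb" left. Open state 1: 0a->1.
b: 0b undefined. 0b->0: no, bb/bbb meet in 0. 0b->1: ok.
aa: 1a undefined. 1a->0: no, bb/babb meet in 1 with "b" left. 1a->1: ok.
ab: 1b undefined. 1b->0: no, abaa/abb meet in 1. 1b->1: no, abaa/abaab meet in 1. Open state 2: 1b->2.
aba: 2a undefined. 2a->0: no, bb/abaab meet in 2. 2a->1: no, bb/abaab meet in 2. 2a->2: no, abab/abaab meet in 2 with "b" left. Open state 3: 2a->3.
abb: 2b undefined. 2b->0: ok.
abaa: 3a undefined. 3a->0: no, abaa/abb meet in 0. 3a->1: no, bb/abaab meet in 2. 3a->2: ok.
abab: 3b undefined. 3b->0: no, abab/abaab meet in 0. 3b->1: ok.
All examples now run through 4 states with every (state, symbol) defined. Accept strings end in {1,2,3}, Reject strings end in {0}; accept={1,2,3}.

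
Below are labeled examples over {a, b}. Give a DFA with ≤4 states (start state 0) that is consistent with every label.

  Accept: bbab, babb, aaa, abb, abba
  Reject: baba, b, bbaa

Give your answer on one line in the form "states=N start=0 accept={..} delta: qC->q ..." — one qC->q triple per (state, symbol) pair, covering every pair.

Grow the machine one transition at a time. Run the examples from 0; the earliest place one falls off (shortest prefix, ties alphabetical) gets sent to the lowest-numbered state that keeps every Accept/Reject pair distinguishable — a pair clashes when both reach the same state with identical unread suffix — and to a fresh state only if none does.
a: 0a undefined. 0a->0: ok.
b: 0b undefined. 0b->0: no, bbab/baba meet in 0. Open state 1: 0b->1.
ba: 1a undefined. 1a->0: no, aaa/baba meet in 0. 1a->1: no, abba/baba meet in 1 with "ba" left. Open state 2: 1a->2.
bb: 1b undefined. 1b->0: no, bbab/b meet in 1. 1b->1: no, abb/b meet in 1. 1b->2: ok.
bab: 2b undefined. 2b->0: no, babb/b meet in 1. 2b->1: no, babb/baba meet in 2. 2b->2: no, abba/baba meet in 2 with "a" left. Open state 3: 2b->3.
bba: 2a undefined. 2a->0: no, bbab/b meet in 1. 2a->1: no, bbab/bbaa meet in 2. 2a->2: no, abb/bbaa meet in 2. 2a->3: ok.
baba: 3a undefined. 3a->0: no, aaa/baba meet in 0. 3a->1: ok.
babb: 3b undefined. 3b->0: ok.
All examples now run through 4 states with every (state, symbol) defined. Accept strings end in {0,2,3}, Reject strings end in {1}; accept={0,2,3}.

states=4 start=0 accept={0,2,3} delta: 0a->0 0b->1 1a->2 1b->2 2a->3 2b->3 3a->1 3b->0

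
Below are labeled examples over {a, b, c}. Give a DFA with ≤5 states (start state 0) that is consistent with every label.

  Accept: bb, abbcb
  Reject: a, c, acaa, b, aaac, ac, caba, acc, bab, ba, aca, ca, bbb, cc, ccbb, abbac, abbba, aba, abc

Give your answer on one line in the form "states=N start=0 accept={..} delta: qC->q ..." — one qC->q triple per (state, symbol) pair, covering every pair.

states=3 start=0 accept={2} delta: 0a->0 0b->1 0c->1 1a->0 1b->2 1c->1 2a->0 2b->0 2c->1

Fold the examples into a partial DFA from state 0: repeatedly fix the first undefined (state, symbol) met by the shortest-then-alphabetical prefix, trying targets in increasing order and rejecting any under which an Accept and a Reject string meet in one state with the same remainder; add a state when all current targets are rejected. Accepting states are where Accept strings end.
a: 0a undefined. 0a->0: ok.
b: 0b undefined. 0b->0: no, bb/a meet in 0. Open state 1: 0b->1.
c: 0c undefined. 0c->0: no, bb/ccbb meet in 1 with "b" left. 0c->1: ok.
ba: 1a undefined. 1a->0: ok.
bb: 1b undefined. 1b->0: no, bb/a meet in 0. 1b->1: no, bb/c meet in 1. Open state 2: 1b->2.
cc: 1c undefined. 1c->0: no, bb/ccbb meet in 2. 1c->1: ok.
bbb: 2b undefined. 2b->0: ok.
abba: 2a undefined. 2a->0: ok.
abbc: 2c undefined. 2c->0: no, abbcb/c meet in 1. 2c->1: ok.
All examples now run through 3 states with every (state, symbol) defined. Accept strings end in {2}, Reject strings end in {0,1}; accept={2}.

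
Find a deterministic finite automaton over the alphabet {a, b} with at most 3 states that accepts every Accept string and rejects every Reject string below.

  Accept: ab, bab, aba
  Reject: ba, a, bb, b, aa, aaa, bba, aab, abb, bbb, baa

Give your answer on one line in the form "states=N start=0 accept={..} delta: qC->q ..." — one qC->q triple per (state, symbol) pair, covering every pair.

states=3 start=0 accept={2} delta: 0a->1 0b->0 1a->0 1b->2 2a->2 2b->0

Grow the machine one transition at a time. Run the examples from 0; the earliest place one falls off (shortest prefix, ties alphabetical) gets sent to the lowest-numbered state that keeps every Accept/Reject pair distinguishable — a pair clashes when both reach the same state with identical unread suffix — and to a fresh state only if none does.
a: 0a undefined. 0a->0: no, ab/b meet in 0 with "b" left. Open state 1: 0a->1.
b: 0b undefined. 0b->0: ok.
aa: 1a undefined. 1a->0: ok.
ab: 1b undefined. 1b->0: no, ab/bb meet in 0. 1b->1: no, ab/ba meet in 1. Open state 2: 1b->2.
aba: 2a undefined. 2a->0: no, aba/bb meet in 0. 2a->1: no, aba/ba meet in 1. 2a->2: ok.
abb: 2b undefined. 2b->0: ok.
All examples now run through 3 states with every (state, symbol) defined. Accept strings end in {2}, Reject strings end in {0,1}; accept={2}.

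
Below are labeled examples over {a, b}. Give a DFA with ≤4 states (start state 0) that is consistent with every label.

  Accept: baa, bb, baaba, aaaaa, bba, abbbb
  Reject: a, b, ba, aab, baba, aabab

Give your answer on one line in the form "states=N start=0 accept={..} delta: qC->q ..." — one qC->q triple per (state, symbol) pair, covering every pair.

State merging on the prefix tree: take the shortest (then alphabetical) example prefix whose next move is undefined and point that move at state 0, else 1, else 2, ...; a target is out if some Accept/Reject pair would then sit in one state with the same input left (inseparable). If every existing state is out, open a new one.
a: 0a undefined. 0a->0: no, aaaaa/a meet in 0. Open state 1: 0a->1.
b: 0b undefined. 0b->0: no, bb/b meet in 0. 0b->1: ok.
aa: 1a undefined. 1a->0: no, baa/a meet in 1. 1a->1: no, baa/a meet in 1. Open state 2: 1a->2.
ab: 1b undefined. 1b->0: no, bba/a meet in 1. 1b->1: no, bb/a meet in 1. 1b->2: no, bb/ba meet in 2. Open state 3: 1b->3.
aaa: 2a undefined. 2a->0: no, baaba/ba meet in 2. 2a->1: no, baa/a meet in 1. 2a->2: no, baa/ba meet in 2. 2a->3: ok.
aab: 2b undefined. 2b->0: no, baa/aabab meet in 3. 2b->1: ok.
abb: 3b undefined. 3b->0: no, baaba/a meet in 1. 3b->1: no, baaba/ba meet in 2. 3b->2: ok.
bba: 3a undefined. 3a->0: no, aaaaa/a meet in 1. 3a->1: no, aaaaa/ba meet in 2. 3a->2: no, bba/ba meet in 2. 3a->3: ok.
All examples now run through 4 states with every (state, symbol) defined. Accept strings end in {3}, Reject strings end in {1,2}; accept={3}.

states=4 start=0 accept={3} delta: 0a->1 0b->1 1a->2 1b->3 2a->3 2b->1 3a->3 3b->2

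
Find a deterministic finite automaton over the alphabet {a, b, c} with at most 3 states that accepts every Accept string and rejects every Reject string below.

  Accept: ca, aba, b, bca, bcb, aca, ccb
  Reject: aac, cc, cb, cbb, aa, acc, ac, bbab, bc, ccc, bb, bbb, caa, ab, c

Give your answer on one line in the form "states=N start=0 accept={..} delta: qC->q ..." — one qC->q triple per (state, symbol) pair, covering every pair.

Grow the machine one transition at a time. Run the examples from 0; the earliest place one falls off (shortest prefix, ties alphabetical) gets sent to the lowest-numbered state that keeps every Accept/Reject pair distinguishable — a pair clashes when both reach the same state with identical unread suffix — and to a fresh state only if none does.
a: 0a undefined. 0a->0: no, b/ab meet in 0 with "b" left. Open state 1: 0a->1.
b: 0b undefined. 0b->0: no, b/bb meet in 0. 0b->1: ok.
c: 0c undefined. 0c->0: no, ca/cb meet in 1. 0c->1: no, ca/aa meet in 1 with "a" left. Open state 2: 0c->2.
aa: 1a undefined. 1a->0: ok.
ab: 1b undefined. 1b->0: no, aba/bbb meet in 1. 1b->1: no, aba/aa meet in 0. 1b->2: ok.
ac: 1c undefined. 1c->0: ok.
ca: 2a undefined. 2a->0: no, ca/aa meet in 0. 2a->1: ok.
cb: 2b undefined. 2b->0: no, ca/cbb meet in 1. 2b->1: no, ca/cb meet in 1. 2b->2: ok.
cc: 2c undefined. 2c->0: ok.
All examples now run through 3 states with every (state, symbol) defined. Accept strings end in {1}, Reject strings end in {0,2}; accept={1}.

states=3 start=0 accept={1} delta: 0a->1 0b->1 0c->2 1a->0 1b->2 1c->0 2a->1 2b->2 2c->0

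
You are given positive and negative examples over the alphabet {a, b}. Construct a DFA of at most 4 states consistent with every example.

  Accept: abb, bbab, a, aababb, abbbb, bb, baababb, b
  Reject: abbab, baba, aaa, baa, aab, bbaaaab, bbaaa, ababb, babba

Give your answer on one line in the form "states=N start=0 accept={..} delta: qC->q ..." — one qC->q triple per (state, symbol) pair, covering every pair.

Grow the machine one transition at a time. Run the examples from 0; the earliest place one falls off (shortest prefix, ties alphabetical) gets sent to the lowest-numbered state that keeps every Accept/Reject pair distinguishable — a pair clashes when both reach the same state with identical unread suffix — and to a fresh state only if none does.
a: 0a undefined. 0a->0: no, bbab/abbab meet in 0 with "bbab" left. Open state 1: 0a->1.
b: 0b undefined. 0b->0: ok.
aa: 1a undefined. 1a->0: no, a/aaa meet in 1. 1a->1: no, bbab/aab meet in 1 with "b" left. Open state 2: 1a->2.
ab: 1b undefined. 1b->0: no, abb/abbab meet in 0. 1b->1: ok.
aaa: 2a undefined. 2a->0: no, abb/bbaaaab meet in 1. 2a->1: no, abb/aaa meet in 1. 2a->2: ok.
aab: 2b undefined. 2b->0: no, bb/abbab meet in 0. 2b->1: no, abb/abbab meet in 1. 2b->2: no, aababb/abbab meet in 2. Open state 3: 2b->3.
aaba: 3a undefined. 3a->0: ok.
ababb: 3b undefined. 3b->0: no, aababb/ababb meet in 0. 3b->1: no, abb/ababb meet in 1. 3b->2: ok.
All examples now run through 4 states with every (state, symbol) defined. Accept strings end in {0,1}, Reject strings end in {2,3}; accept={0,1}.

states=4 start=0 accept={0,1} delta: 0a->1 0b->0 1a->2 1b->1 2a->2 2b->3 3a->0 3b->2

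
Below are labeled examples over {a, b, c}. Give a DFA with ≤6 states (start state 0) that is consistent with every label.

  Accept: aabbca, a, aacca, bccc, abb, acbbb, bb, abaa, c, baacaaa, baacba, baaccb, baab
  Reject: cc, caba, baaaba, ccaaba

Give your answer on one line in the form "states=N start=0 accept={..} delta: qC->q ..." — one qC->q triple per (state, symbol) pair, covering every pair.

Grow the machine one transition at a time. Run the examples from 0; the earliest place one falls off (shortest prefix, ties alphabetical) gets sent to the lowest-numbered state that keeps every Accept/Reject pair distinguishable — a pair clashes when both reach the same state with identical unread suffix — and to a fresh state only if none does.
a: 0a undefined. 0a->0: ok.
b: 0b undefined. 0b->0: no, a/baaaba meet in 0. Open state 1: 0b->1.
c: 0c undefined. 0c->0: no, a/cc meet in 0. 0c->1: ok.
ba: 1a undefined. 1a->0: no, a/caba meet in 0. 1a->1: ok.
bb: 1b undefined. 1b->0: no, a/caba meet in 0. 1b->1: no, abb/caba meet in 1. Open state 2: 1b->2.
bc: 1c undefined. 1c->0: no, a/cc meet in 0. 1c->1: no, aacca/cc meet in 1. 1c->2: no, aacca/caba meet in 2 with "a" left. Open state 3: 1c->3.
bcc: 3c undefined. 3c->0: ok.
cca: 3a undefined. 3a->0: no, bccc/ccaaba meet in 1. 3a->1: ok.
acbb: 2b undefined. 2b->0: ok.
caba: 2a undefined. 2a->0: no, a/caba meet in 0. 2a->1: no, aacca/caba meet in 1. 2a->2: no, abb/caba meet in 2. 2a->3: ok.
aabbc: 2c undefined. 2c->0: ok.
baacb: 3b undefined. 3b->0: ok.
All examples now run through 4 states with every (state, symbol) defined. Accept strings end in {0,1,2}, Reject strings end in {3}; accept={0,1,2}.

states=4 start=0 accept={0,1,2} delta: 0a->0 0b->1 0c->1 1a->1 1b->2 1c->3 2a->3 2b->0 2c->0 3a->1 3b->0 3c->0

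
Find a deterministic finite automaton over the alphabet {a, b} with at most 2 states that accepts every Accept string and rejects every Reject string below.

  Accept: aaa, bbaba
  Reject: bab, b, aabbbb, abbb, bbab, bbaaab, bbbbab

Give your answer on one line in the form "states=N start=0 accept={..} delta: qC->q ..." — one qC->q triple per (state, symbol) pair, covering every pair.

states=2 start=0 accept={0} delta: 0a->0 0b->1 1a->0 1b->1

Fold the examples into a partial DFA from state 0: repeatedly fix the first undefined (state, symbol) met by the shortest-then-alphabetical prefix, trying targets in increasing order and rejecting any under which an Accept and a Reject string meet in one state with the same remainder; add a state when all current targets are rejected. Accepting states are where Accept strings end.
a: 0a undefined. 0a->0: ok.
b: 0b undefined. 0b->0: no, aaa/bab meet in 0. Open state 1: 0b->1.
ba: 1a undefined. 1a->0: ok.
bb: 1b undefined. 1b->0: no, aaa/aabbbb meet in 0. 1b->1: ok.
All examples now run through 2 states with every (state, symbol) defined. Accept strings end in {0}, Reject strings end in {1}; accept={0}.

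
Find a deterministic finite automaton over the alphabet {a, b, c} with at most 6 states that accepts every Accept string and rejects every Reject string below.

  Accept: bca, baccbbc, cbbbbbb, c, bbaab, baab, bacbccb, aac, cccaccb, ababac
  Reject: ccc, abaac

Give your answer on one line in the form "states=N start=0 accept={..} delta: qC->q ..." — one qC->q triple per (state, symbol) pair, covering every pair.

State merging on the prefix tree: take the shortest (then alphabetical) example prefix whose next move is undefined and point that move at state 0, else 1, else 2, ...; a target is out if some Accept/Reject pair would then sit in one state with the same input left (inseparable). If every existing state is out, open a new one.
a: 0a undefined. 0a->0: ok.
b: 0b undefined. 0b->0: no, c/abaac meet in 0 with "c" left. Open state 1: 0b->1.
c: 0c undefined. 0c->0: no, c/ccc meet in 0. 0c->1: ok.
ba: 1a undefined. 1a->0: no, c/abaac meet in 1. 1a->1: ok.
bb: 1b undefined. 1b->0: ok.
bc: 1c undefined. 1c->0: no, bca/abaac meet in 0. 1c->1: no, bca/ccc meet in 1. Open state 2: 1c->2.
bca: 2a undefined. 2a->0: ok.
ccc: 2c undefined. 2c->0: no, bca/ccc meet in 0. 2c->1: no, baccbbc/abaac meet in 2. 2c->2: ok.
bacb: 2b undefined. 2b->0: no, baccbbc/ccc meet in 2. 2b->1: ok.
All examples now run through 3 states with every (state, symbol) defined. Accept strings end in {0,1}, Reject strings end in {2}; accept={0,1}.

states=3 start=0 accept={0,1} delta: 0a->0 0b->1 0c->1 1a->1 1b->0 1c->2 2a->0 2b->1 2c->2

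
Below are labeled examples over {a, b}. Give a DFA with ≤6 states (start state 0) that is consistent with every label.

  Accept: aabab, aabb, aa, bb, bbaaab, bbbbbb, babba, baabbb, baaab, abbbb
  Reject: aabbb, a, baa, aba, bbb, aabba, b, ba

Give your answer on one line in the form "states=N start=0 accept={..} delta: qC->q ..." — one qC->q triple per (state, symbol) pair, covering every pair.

states=5 start=0 accept={0,3} delta: 0a->1 0b->2 1a->0 1b->2 2a->2 2b->3 3a->2 3b->4 4a->0 4b->0

Fold the examples into a partial DFA from state 0: repeatedly fix the first undefined (state, symbol) met by the shortest-then-alphabetical prefix, trying targets in increasing order and rejecting any under which an Accept and a Reject string meet in one state with the same remainder; add a state when all current targets are rejected. Accepting states are where Accept strings end.
a: 0a undefined. 0a->0: no, aa/a meet in 0. Open state 1: 0a->1.
b: 0b undefined. 0b->0: no, aa/baa meet in 1 with "a" left. 0b->1: no, aa/ba meet in 1 with "a" left. Open state 2: 0b->2.
aa: 1a undefined. 1a->0: ok.
ab: 1b undefined. 1b->0: no, abbbb/aabbb meet in 2 with "bb" left. 1b->1: no, aa/aba meet in 0. 1b->2: ok.
ba: 2a undefined. 2a->0: no, aabab/b meet in 2. 2a->1: no, aabab/b meet in 2. 2a->2: ok.
bb: 2b undefined. 2b->0: no, bbaaab/aabbb meet in 2. 2b->1: no, aabab/a meet in 1. 2b->2: no, aabab/aabbb meet in 2. Open state 3: 2b->3.
bba: 3a undefined. 3a->0: no, aa/aabba meet in 0. 3a->1: no, bbaaab/baa meet in 2. 3a->2: ok.
bbb: 3b undefined. 3b->0: no, aa/aabbb meet in 0. 3b->1: no, bbbbbb/aabbb meet in 1. 3b->2: no, babba/aabbb meet in 2. 3b->3: no, aabab/aabbb meet in 3. Open state 4: 3b->4.
bbbb: 4b undefined. 4b->0: ok.
babba: 4a undefined. 4a->0: ok.
All examples now run through 5 states with every (state, symbol) defined. Accept strings end in {0,3}, Reject strings end in {1,2,4}; accept={0,3}.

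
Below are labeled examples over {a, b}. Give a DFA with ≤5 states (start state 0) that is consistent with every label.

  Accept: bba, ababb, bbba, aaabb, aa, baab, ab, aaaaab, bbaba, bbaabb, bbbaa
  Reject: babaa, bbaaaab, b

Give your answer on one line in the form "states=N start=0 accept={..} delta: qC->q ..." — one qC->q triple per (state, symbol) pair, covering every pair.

State merging on the prefix tree: take the shortest (then alphabetical) example prefix whose next move is undefined and point that move at state 0, else 1, else 2, ...; a target is out if some Accept/Reject pair would then sit in one state with the same input left (inseparable). If every existing state is out, open a new one.
a: 0a undefined. 0a->0: no, ab/b meet in 0 with "b" left. Open state 1: 0a->1.
b: 0b undefined. 0b->0: ok.
aa: 1a undefined. 1a->0: no, aa/bbaaaab meet in 0. 1a->1: no, baab/bbaaaab meet in 1 with "b" left. Open state 2: 1a->2.
ab: 1b undefined. 1b->0: no, ababb/b meet in 0. 1b->1: ok.
aaa: 2a undefined. 2a->0: no, bba/bbaaaab meet in 1. 2a->1: no, bba/babaa meet in 1. 2a->2: no, aa/babaa meet in 2. Open state 3: 2a->3.
aaaa: 3a undefined. 3a->0: ok.
aaab: 3b undefined. 3b->0: no, aaabb/bbaaaab meet in 0. 3b->1: ok.
abab: 2b undefined. 2b->0: no, ababb/bbaaaab meet in 0. 2b->1: ok.
All examples now run through 4 states with every (state, symbol) defined. Accept strings end in {1,2}, Reject strings end in {0,3}; accept={1,2}.

states=4 start=0 accept={1,2} delta: 0a->1 0b->0 1a->2 1b->1 2a->3 2b->1 3a->0 3b->1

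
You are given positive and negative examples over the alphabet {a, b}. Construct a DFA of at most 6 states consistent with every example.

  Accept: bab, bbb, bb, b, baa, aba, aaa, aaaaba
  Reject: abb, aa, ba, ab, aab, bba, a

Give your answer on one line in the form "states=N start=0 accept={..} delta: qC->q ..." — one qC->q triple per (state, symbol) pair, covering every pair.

states=5 start=0 accept={0,2} delta: 0a->1 0b->2 1a->3 1b->3 2a->4 2b->0 3a->0 3b->1 4a->0 4b->0

Grow the machine one transition at a time. Run the examples from 0; the earliest place one falls off (shortest prefix, ties alphabetical) gets sent to the lowest-numbered state that keeps every Accept/Reject pair distinguishable — a pair clashes when both reach the same state with identical unread suffix — and to a fresh state only if none does.
a: 0a undefined. 0a->0: no, bb/abb meet in 0 with "bb" left. Open state 1: 0a->1.
b: 0b undefined. 0b->0: no, bab/ab meet in 1 with "b" left. 0b->1: no, bab/aab meet in 1 with "ab" left. Open state 2: 0b->2.
aa: 1a undefined. 1a->0: no, b/aab meet in 2. 1a->1: no, aaa/aa meet in 1. 1a->2: no, bb/aab meet in 2 with "b" left. Open state 3: 1a->3.
ab: 1b undefined. 1b->0: no, b/abb meet in 2. 1b->1: no, aba/aa meet in 3. 1b->2: no, bb/abb meet in 2 with "b" left. 1b->3: ok.
ba: 2a undefined. 2a->0: no, baa/a meet in 1. 2a->1: no, bab/aa meet in 3. 2a->2: no, b/ba meet in 2. 2a->3: no, bab/abb meet in 3 with "b" left. Open state 4: 2a->4.
bb: 2b undefined. 2b->0: ok.
aaa: 3a undefined. 3a->0: ok.
aab: 3b undefined. 3b->0: no, bb/abb meet in 0. 3b->1: ok.
baa: 4a undefined. 4a->0: ok.
bab: 4b undefined. 4b->0: ok.
All examples now run through 5 states with every (state, symbol) defined. Accept strings end in {0,2}, Reject strings end in {1,3,4}; accept={0,2}.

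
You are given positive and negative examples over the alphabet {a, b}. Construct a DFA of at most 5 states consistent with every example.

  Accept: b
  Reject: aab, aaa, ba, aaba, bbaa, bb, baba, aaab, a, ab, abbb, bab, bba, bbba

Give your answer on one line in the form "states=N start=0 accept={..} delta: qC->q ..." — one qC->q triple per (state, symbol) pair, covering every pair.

states=3 start=0 accept={2} delta: 0a->1 0b->2 1a->1 1b->0 2a->1 2b->0

Grow the machine one transition at a time. Run the examples from 0; the earliest place one falls off (shortest prefix, ties alphabetical) gets sent to the lowest-numbered state that keeps every Accept/Reject pair distinguishable — a pair clashes when both reach the same state with identical unread suffix — and to a fresh state only if none does.
a: 0a undefined. 0a->0: no, b/aab meet in 0 with "b" left. Open state 1: 0a->1.
b: 0b undefined. 0b->0: no, b/bb meet in 0. 0b->1: no, b/a meet in 1. Open state 2: 0b->2.
aa: 1a undefined. 1a->0: no, b/aab meet in 2. 1a->1: ok.
ab: 1b undefined. 1b->0: ok.
ba: 2a undefined. 2a->0: no, b/bab meet in 2. 2a->1: ok.
bb: 2b undefined. 2b->0: ok.
All examples now run through 3 states with every (state, symbol) defined. Accept strings end in {2}, Reject strings end in {0,1}; accept={2}.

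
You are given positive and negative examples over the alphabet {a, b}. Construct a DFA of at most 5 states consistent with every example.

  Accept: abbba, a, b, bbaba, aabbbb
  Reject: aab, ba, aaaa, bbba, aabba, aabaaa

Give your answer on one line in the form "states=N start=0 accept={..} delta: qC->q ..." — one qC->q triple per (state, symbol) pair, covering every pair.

Grow the machine one transition at a time. Run the examples from 0; the earliest place one falls off (shortest prefix, ties alphabetical) gets sent to the lowest-numbered state that keeps every Accept/Reject pair distinguishable — a pair clashes when both reach the same state with identical unread suffix — and to a fresh state only if none does.
a: 0a undefined. 0a->0: no, abbba/bbba meet in 0 with "bbba" left. Open state 1: 0a->1.
b: 0b undefined. 0b->0: no, a/ba meet in 1. 0b->1: ok.
aa: 1a undefined. 1a->0: no, a/aab meet in 1. 1a->1: no, a/ba meet in 1. Open state 2: 1a->2.
ab: 1b undefined. 1b->0: ok.
aaa: 2a undefined. 2a->0: no, abbba/aaaa meet in 1. 2a->1: ok.
aab: 2b undefined. 2b->0: no, abbba/aabaaa meet in 1. 2b->1: no, abbba/aab meet in 1. 2b->2: no, abbba/aabba meet in 1. Open state 3: 2b->3.
aaba: 3a undefined. 3a->0: ok.
aabb: 3b undefined. 3b->0: no, abbba/aabba meet in 1. 3b->1: ok.
All examples now run through 4 states with every (state, symbol) defined. Accept strings end in {1}, Reject strings end in {2,3}; accept={1}.

states=4 start=0 accept={1} delta: 0a->1 0b->1 1a->2 1b->0 2a->1 2b->3 3a->0 3b->1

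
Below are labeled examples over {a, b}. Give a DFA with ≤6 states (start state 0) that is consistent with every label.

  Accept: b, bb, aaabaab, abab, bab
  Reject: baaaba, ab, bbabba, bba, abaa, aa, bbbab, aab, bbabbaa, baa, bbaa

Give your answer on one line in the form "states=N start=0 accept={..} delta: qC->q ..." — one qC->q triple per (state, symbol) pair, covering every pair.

Fold the examples into a partial DFA from state 0: repeatedly fix the first undefined (state, symbol) met by the shortest-then-alphabetical prefix, trying targets in increasing order and rejecting any under which an Accept and a Reject string meet in one state with the same remainder; add a state when all current targets are rejected. Accepting states are where Accept strings end.
a: 0a undefined. 0a->0: no, b/ab meet in 0 with "b" left. Open state 1: 0a->1.
b: 0b undefined. 0b->0: no, bab/ab meet in 1 with "b" left. 0b->1: no, bb/ab meet in 1 with "b" left. Open state 2: 0b->2.
aa: 1a undefined. 1a->0: no, b/aab meet in 2. 1a->1: ok.
ab: 1b undefined. 1b->0: no, aaabaab/ab meet in 0. 1b->1: no, aaabaab/ab meet in 1. 1b->2: no, b/ab meet in 2. Open state 3: 1b->3.
ba: 2a undefined. 2a->0: ok.
bb: 2b undefined. 2b->0: no, b/bbbab meet in 2. 2b->1: no, bb/bba meet in 1. 2b->2: no, b/bbbab meet in 2. 2b->3: no, bb/ab meet in 3. Open state 4: 2b->4.
aba: 3a undefined. 3a->0: no, aaabaab/ab meet in 3. 3a->1: no, aaabaab/ab meet in 3. 3a->2: no, b/baaaba meet in 2. 3a->3: ok.
bba: 4a undefined. 4a->0: ok.
bbb: 4b undefined. 4b->0: ok.
abab: 3b undefined. 3b->0: no, aaabaab/bbabba meet in 0. 3b->1: no, aaabaab/aa meet in 1. 3b->2: ok.
All examples now run through 5 states with every (state, symbol) defined. Accept strings end in {2,4}, Reject strings end in {0,1,3}; accept={2,4}.

states=5 start=0 accept={2,4} delta: 0a->1 0b->2 1a->1 1b->3 2a->0 2b->4 3a->3 3b->2 4a->0 4b->0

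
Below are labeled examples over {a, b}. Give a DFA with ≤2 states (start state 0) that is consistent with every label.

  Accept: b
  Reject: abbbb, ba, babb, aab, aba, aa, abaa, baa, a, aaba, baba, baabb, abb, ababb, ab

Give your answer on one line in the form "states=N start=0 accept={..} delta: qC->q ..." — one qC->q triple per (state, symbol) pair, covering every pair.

states=2 start=0 accept={0} delta: 0a->1 0b->0 1a->1 1b->1

Fold the examples into a partial DFA from state 0: repeatedly fix the first undefined (state, symbol) met by the shortest-then-alphabetical prefix, trying targets in increasing order and rejecting any under which an Accept and a Reject string meet in one state with the same remainder; add a state when all current targets are rejected. Accepting states are where Accept strings end.
a: 0a undefined. 0a->0: no, b/aab meet in 0 with "b" left. Open state 1: 0a->1.
b: 0b undefined. 0b->0: ok.
aa: 1a undefined. 1a->0: no, b/aab meet in 0. 1a->1: ok.
ab: 1b undefined. 1b->0: no, b/abbbb meet in 0. 1b->1: ok.
All examples now run through 2 states with every (state, symbol) defined. Accept strings end in {0}, Reject strings end in {1}; accept={0}.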